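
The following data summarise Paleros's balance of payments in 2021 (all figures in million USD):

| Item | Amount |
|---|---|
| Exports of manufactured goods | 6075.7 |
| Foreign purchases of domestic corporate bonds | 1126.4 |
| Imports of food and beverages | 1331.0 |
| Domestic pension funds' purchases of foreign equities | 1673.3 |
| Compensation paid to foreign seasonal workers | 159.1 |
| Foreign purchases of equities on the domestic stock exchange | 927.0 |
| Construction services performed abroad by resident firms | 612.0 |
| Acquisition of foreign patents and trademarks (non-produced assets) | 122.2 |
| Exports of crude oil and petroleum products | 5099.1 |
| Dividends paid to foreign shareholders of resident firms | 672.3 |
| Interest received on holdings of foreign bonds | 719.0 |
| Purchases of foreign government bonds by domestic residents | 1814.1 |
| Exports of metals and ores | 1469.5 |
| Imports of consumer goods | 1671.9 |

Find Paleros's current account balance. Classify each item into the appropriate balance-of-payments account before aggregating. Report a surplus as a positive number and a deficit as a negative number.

Goods: 5099.1 - 1331.0 + 1469.5 + 6075.7 - 1671.9 = 9641.4
Services: 612.0
Primary income: -159.1 - 672.3 + 719.0 = -112.4
Current account = 9641.4 + 612.0 + (-112.4) = 10141.0
(Excluded from the current account — financial account: foreign purchases of domestic corporate bonds 1126.4, domestic pension funds' purchases of foreign equities 1673.3, foreign purchases of equities on the domestic stock exchange 927.0, purchases of foreign government bonds by domestic residents 1814.1; capital account: acquisition of foreign patents and trademarks (non-produced assets) 122.2.)

10141.0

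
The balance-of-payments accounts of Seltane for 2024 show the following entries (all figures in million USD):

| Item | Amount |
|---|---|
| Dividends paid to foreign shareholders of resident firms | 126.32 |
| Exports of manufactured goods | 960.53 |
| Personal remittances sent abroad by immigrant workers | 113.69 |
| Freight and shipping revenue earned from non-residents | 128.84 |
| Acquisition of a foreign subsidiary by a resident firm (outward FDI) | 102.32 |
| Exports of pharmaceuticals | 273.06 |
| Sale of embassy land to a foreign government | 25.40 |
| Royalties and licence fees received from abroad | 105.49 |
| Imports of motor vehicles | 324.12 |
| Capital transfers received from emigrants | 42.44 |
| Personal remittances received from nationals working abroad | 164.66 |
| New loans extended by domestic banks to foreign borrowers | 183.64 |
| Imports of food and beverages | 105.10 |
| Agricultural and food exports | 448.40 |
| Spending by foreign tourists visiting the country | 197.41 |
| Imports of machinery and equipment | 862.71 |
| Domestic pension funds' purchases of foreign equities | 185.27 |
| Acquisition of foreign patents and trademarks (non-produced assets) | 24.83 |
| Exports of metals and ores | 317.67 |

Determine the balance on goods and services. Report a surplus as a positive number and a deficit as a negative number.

1139.47

Goods: 317.67 + 960.53 + 448.40 - 862.71 - 324.12 - 105.10 + 273.06 = 707.73
Services: 197.41 + 105.49 + 128.84 = 431.74
Trade balance = 707.73 + 431.74 = 1139.47
(Excluded from the trade balance — primary income: dividends paid to foreign shareholders of resident firms 126.32; secondary income: personal remittances sent abroad by immigrant workers 113.69, personal remittances received from nationals working abroad 164.66; financial account: acquisition of a foreign subsidiary by a resident firm (outward FDI) 102.32, new loans extended by domestic banks to foreign borrowers 183.64, domestic pension funds' purchases of foreign equities 185.27; capital account: sale of embassy land to a foreign government 25.40, capital transfers received from emigrants 42.44, acquisition of foreign patents and trademarks (non-produced assets) 24.83.)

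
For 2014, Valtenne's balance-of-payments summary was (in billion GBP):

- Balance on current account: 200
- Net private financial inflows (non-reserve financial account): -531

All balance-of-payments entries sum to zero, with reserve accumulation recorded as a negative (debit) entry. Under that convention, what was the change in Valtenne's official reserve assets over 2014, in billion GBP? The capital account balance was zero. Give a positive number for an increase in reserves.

Official reserve transactions balance = -(200 + (-531)) = 331
An accumulation of reserves is recorded as a debit (negative entry), so the change in the stock of reserves is the negative of that balance.
Change in official reserves = -(331) = -331

-331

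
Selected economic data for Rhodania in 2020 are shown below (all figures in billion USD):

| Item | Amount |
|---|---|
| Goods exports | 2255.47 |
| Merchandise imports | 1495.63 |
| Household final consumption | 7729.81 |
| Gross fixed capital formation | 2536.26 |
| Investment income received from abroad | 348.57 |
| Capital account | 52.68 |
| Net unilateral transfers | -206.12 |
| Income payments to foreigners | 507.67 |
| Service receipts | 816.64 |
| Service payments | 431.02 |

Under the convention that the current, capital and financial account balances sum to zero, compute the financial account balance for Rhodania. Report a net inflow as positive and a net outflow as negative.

-832.92

Goods balance = 2255.47 - 1495.63 = 759.84
Services balance = 816.64 - 431.02 = 385.62
Trade balance (goods + services) = 759.84 + 385.62 = 1145.46
Net primary income = 348.57 - 507.67 = -159.10
Net secondary income = -206.12
Current account = 1145.46 + (-159.10) + (-206.12) = 780.24
Financial account = -(780.24 + 52.68) = -832.92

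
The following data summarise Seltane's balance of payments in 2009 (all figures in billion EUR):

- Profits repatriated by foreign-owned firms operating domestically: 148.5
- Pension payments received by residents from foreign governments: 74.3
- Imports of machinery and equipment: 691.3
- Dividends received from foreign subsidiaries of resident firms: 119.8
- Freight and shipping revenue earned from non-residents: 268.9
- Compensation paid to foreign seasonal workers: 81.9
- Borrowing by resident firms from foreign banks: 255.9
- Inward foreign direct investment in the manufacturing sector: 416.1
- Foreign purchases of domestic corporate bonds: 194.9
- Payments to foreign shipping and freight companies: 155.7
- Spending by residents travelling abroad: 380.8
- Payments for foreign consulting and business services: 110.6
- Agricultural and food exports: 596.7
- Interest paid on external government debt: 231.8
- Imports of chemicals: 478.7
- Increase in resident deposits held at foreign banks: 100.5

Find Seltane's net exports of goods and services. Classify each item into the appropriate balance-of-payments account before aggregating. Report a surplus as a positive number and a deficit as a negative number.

Goods: -478.7 + 596.7 - 691.3 = -573.3
Services: -155.7 + 268.9 - 110.6 - 380.8 = -378.2
Trade balance = -573.3 + (-378.2) = -951.5
(Excluded from the trade balance — primary income: profits repatriated by foreign-owned firms operating domestically 148.5, dividends received from foreign subsidiaries of resident firms 119.8, compensation paid to foreign seasonal workers 81.9, interest paid on external government debt 231.8; secondary income: pension payments received by residents from foreign governments 74.3; financial account: borrowing by resident firms from foreign banks 255.9, inward foreign direct investment in the manufacturing sector 416.1, foreign purchases of domestic corporate bonds 194.9, increase in resident deposits held at foreign banks 100.5.)

-951.5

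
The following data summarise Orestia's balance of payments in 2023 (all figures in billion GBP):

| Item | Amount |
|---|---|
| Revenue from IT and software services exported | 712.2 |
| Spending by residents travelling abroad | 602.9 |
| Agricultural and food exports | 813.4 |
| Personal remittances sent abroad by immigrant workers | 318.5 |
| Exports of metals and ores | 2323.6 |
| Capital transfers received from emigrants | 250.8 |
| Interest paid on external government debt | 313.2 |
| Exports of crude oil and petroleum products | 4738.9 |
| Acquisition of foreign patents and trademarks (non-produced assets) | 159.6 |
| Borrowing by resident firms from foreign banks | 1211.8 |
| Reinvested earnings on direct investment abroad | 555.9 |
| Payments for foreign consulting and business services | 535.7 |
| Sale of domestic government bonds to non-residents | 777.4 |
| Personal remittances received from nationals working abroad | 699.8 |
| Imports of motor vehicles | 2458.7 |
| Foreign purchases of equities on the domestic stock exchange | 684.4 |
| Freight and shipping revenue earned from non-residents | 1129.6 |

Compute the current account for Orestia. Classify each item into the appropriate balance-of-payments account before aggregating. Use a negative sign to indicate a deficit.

Goods: -2458.7 + 2323.6 + 4738.9 + 813.4 = 5417.2
Services: 1129.6 - 535.7 + 712.2 - 602.9 = 703.2
Primary income: 555.9 - 313.2 = 242.7
Secondary income: 699.8 - 318.5 = 381.3
Current account = 5417.2 + 703.2 + 242.7 + 381.3 = 6744.4
(Excluded from the current account — capital account: capital transfers received from emigrants 250.8, acquisition of foreign patents and trademarks (non-produced assets) 159.6; financial account: borrowing by resident firms from foreign banks 1211.8, sale of domestic government bonds to non-residents 777.4, foreign purchases of equities on the domestic stock exchange 684.4.)

6744.4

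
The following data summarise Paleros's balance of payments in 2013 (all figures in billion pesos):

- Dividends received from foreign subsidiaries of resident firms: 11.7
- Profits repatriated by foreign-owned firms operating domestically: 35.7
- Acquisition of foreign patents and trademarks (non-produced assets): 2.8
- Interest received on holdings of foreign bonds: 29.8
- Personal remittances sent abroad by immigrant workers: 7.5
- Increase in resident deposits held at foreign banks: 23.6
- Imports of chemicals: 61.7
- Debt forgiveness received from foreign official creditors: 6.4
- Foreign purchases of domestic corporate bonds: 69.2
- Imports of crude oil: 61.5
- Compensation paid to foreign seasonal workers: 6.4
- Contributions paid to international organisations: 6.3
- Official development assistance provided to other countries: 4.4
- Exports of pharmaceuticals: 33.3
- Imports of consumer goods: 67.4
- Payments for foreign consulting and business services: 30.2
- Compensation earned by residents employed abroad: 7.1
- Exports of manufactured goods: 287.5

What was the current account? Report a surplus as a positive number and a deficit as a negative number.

Goods: 287.5 - 67.4 - 61.5 + 33.3 - 61.7 = 130.2
Services: -30.2
Primary income: 11.7 - 6.4 + 29.8 - 35.7 + 7.1 = 6.5
Secondary income: -4.4 - 7.5 - 6.3 = -18.2
Current account = 130.2 + (-30.2) + 6.5 + (-18.2) = 88.3
(Excluded from the current account — capital account: acquisition of foreign patents and trademarks (non-produced assets) 2.8, debt forgiveness received from foreign official creditors 6.4; financial account: increase in resident deposits held at foreign banks 23.6, foreign purchases of domestic corporate bonds 69.2.)

88.3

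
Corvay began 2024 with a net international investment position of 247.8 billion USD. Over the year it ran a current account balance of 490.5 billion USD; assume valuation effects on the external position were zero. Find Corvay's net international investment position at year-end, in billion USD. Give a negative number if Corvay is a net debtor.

With no valuation effects, change in NIIP = current account = 490.5
End-of-year NIIP = 247.8 + 490.5 = 738.3

738.3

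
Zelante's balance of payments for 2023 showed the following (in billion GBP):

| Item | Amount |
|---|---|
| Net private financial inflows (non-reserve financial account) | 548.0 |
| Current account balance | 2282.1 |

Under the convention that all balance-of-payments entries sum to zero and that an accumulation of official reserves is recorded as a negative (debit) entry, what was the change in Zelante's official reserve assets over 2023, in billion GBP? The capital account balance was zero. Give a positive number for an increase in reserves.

2830.1

Official reserve transactions balance = -(2282.1 + 548.0) = -2830.1
An accumulation of reserves is recorded as a debit (negative entry), so the change in the stock of reserves is the negative of that balance.
Change in official reserves = -(-2830.1) = 2830.1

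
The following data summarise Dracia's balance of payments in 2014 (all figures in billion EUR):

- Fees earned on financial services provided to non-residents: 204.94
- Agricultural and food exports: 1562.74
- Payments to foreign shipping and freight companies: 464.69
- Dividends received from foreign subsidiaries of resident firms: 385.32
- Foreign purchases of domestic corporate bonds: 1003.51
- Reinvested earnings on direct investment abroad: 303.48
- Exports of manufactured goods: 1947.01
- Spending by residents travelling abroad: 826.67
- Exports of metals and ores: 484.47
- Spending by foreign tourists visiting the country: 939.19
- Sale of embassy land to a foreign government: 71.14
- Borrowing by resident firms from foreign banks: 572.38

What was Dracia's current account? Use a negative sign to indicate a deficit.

Goods: 1947.01 + 1562.74 + 484.47 = 3994.22
Services: -826.67 - 464.69 + 204.94 + 939.19 = -147.23
Primary income: 303.48 + 385.32 = 688.80
Current account = 3994.22 + (-147.23) + 688.80 = 4535.79
(Excluded from the current account — financial account: foreign purchases of domestic corporate bonds 1003.51, borrowing by resident firms from foreign banks 572.38; capital account: sale of embassy land to a foreign government 71.14.)

4535.79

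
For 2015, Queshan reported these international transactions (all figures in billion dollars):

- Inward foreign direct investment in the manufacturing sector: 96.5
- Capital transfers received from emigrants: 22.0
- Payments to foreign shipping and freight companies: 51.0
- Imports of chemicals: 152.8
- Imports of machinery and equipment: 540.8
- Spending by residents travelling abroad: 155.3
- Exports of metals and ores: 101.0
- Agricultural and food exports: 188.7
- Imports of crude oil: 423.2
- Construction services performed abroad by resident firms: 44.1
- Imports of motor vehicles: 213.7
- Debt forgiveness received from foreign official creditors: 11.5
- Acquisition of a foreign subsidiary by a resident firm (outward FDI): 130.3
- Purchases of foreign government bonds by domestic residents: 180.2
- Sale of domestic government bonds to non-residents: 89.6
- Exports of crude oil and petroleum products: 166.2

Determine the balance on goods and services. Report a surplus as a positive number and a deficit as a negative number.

-1036.8

Goods: -213.7 - 540.8 + 188.7 + 166.2 + 101.0 - 423.2 - 152.8 = -874.6
Services: 44.1 - 155.3 - 51.0 = -162.2
Trade balance = -874.6 + (-162.2) = -1036.8
(Excluded from the trade balance — financial account: inward foreign direct investment in the manufacturing sector 96.5, acquisition of a foreign subsidiary by a resident firm (outward FDI) 130.3, purchases of foreign government bonds by domestic residents 180.2, sale of domestic government bonds to non-residents 89.6; capital account: capital transfers received from emigrants 22.0, debt forgiveness received from foreign official creditors 11.5.)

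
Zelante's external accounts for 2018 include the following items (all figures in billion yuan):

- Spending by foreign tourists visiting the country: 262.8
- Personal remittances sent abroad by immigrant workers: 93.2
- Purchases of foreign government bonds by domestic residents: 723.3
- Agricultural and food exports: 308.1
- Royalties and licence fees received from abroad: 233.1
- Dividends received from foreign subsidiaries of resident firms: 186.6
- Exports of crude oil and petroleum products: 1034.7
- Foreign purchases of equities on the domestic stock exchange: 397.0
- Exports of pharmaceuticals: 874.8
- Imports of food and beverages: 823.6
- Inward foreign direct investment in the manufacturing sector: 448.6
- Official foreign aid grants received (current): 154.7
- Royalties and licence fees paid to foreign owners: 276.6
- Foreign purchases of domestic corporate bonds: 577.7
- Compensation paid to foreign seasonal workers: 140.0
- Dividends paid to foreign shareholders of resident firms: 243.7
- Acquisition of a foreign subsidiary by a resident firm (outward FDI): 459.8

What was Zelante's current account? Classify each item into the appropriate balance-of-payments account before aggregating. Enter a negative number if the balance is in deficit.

Goods: 1034.7 + 874.8 + 308.1 - 823.6 = 1394.0
Services: 233.1 + 262.8 - 276.6 = 219.3
Primary income: -243.7 + 186.6 - 140.0 = -197.1
Secondary income: 154.7 - 93.2 = 61.5
Current account = 1394.0 + 219.3 + (-197.1) + 61.5 = 1477.7
(Excluded from the current account — financial account: purchases of foreign government bonds by domestic residents 723.3, foreign purchases of equities on the domestic stock exchange 397.0, inward foreign direct investment in the manufacturing sector 448.6, foreign purchases of domestic corporate bonds 577.7, acquisition of a foreign subsidiary by a resident firm (outward FDI) 459.8.)

1477.7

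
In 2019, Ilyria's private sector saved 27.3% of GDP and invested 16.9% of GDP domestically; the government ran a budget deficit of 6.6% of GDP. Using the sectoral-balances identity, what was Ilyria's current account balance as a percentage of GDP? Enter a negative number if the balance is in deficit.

By the sectoral-balances identity, CA = (S_private - I) + (T - G).
Private balance = 27.3 - 16.9 = 10.4
Government balance (T - G) = -6.6
CA = 10.4 + (-6.6) = 3.8

3.8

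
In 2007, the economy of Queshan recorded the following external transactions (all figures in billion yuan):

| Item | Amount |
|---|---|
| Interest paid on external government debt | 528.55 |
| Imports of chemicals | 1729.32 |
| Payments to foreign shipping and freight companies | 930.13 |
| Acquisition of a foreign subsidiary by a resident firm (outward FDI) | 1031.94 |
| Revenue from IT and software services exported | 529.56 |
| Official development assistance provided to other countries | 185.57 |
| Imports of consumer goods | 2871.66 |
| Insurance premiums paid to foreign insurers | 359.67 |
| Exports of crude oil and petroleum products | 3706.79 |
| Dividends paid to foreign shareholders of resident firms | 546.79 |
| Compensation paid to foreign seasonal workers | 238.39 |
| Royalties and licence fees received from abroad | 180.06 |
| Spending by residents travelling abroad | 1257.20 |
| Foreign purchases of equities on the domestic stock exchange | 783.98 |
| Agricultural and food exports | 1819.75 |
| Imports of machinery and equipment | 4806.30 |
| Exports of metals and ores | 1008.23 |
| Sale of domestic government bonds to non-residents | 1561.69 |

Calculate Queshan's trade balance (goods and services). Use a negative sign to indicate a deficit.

-4709.89

Goods: -2871.66 + 1008.23 - 1729.32 + 3706.79 + 1819.75 - 4806.30 = -2872.51
Services: 529.56 - 359.67 + 180.06 - 1257.20 - 930.13 = -1837.38
Trade balance = -2872.51 + (-1837.38) = -4709.89
(Excluded from the trade balance — primary income: interest paid on external government debt 528.55, dividends paid to foreign shareholders of resident firms 546.79, compensation paid to foreign seasonal workers 238.39; financial account: acquisition of a foreign subsidiary by a resident firm (outward FDI) 1031.94, foreign purchases of equities on the domestic stock exchange 783.98, sale of domestic government bonds to non-residents 1561.69; secondary income: official development assistance provided to other countries 185.57.)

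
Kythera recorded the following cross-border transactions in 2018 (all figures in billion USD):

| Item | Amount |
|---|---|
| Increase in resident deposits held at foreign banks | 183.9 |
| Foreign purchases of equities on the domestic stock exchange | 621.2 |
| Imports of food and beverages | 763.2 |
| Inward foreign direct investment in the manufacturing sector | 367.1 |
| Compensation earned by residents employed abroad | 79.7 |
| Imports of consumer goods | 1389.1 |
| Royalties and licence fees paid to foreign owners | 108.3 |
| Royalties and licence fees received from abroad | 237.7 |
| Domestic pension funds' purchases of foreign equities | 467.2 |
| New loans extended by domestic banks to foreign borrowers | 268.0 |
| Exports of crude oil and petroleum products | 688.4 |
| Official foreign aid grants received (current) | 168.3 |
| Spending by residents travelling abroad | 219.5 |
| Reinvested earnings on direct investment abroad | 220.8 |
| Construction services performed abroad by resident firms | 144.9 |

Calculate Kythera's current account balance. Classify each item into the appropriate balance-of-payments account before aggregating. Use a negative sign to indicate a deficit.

Goods: -763.2 - 1389.1 + 688.4 = -1463.9
Services: 237.7 - 219.5 + 144.9 - 108.3 = 54.8
Primary income: 220.8 + 79.7 = 300.5
Secondary income: 168.3
Current account = (-1463.9) + 54.8 + 300.5 + 168.3 = -940.3
(Excluded from the current account — financial account: increase in resident deposits held at foreign banks 183.9, foreign purchases of equities on the domestic stock exchange 621.2, inward foreign direct investment in the manufacturing sector 367.1, domestic pension funds' purchases of foreign equities 467.2, new loans extended by domestic banks to foreign borrowers 268.0.)

-940.3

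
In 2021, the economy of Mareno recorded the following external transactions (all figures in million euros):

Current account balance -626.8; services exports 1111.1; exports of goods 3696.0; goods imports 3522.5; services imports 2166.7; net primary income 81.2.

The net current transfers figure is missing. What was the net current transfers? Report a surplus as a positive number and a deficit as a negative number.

Current account = goods balance + services balance + net primary income + net secondary income
Sum of the known components = -800.9
Net current transfers = CA - (known components) = -626.8 - (-800.9) = 174.1

174.1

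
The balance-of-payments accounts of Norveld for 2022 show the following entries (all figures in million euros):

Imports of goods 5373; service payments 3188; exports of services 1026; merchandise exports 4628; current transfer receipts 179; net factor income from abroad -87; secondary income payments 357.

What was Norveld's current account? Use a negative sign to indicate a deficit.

-3172

Goods balance = 4628 - 5373 = -745
Services balance = 1026 - 3188 = -2162
Trade balance (goods + services) = -745 + (-2162) = -2907
Net primary income = -87
Net secondary income = 179 - 357 = -178
Current account = -2907 + (-87) + (-178) = -3172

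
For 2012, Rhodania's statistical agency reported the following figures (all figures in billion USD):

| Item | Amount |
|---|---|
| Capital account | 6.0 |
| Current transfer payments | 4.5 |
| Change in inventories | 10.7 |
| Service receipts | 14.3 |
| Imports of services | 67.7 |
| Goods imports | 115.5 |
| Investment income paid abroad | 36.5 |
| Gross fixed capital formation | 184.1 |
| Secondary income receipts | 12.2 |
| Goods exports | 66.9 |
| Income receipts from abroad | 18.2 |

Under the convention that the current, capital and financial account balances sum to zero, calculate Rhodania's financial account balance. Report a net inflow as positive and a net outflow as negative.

Goods balance = 66.9 - 115.5 = -48.6
Services balance = 14.3 - 67.7 = -53.4
Trade balance (goods + services) = -48.6 + (-53.4) = -102.0
Net primary income = 18.2 - 36.5 = -18.3
Net secondary income = 12.2 - 4.5 = 7.7
Current account = -102.0 + (-18.3) + 7.7 = -112.6
Financial account = -(-112.6 + 6.0) = 106.6

106.6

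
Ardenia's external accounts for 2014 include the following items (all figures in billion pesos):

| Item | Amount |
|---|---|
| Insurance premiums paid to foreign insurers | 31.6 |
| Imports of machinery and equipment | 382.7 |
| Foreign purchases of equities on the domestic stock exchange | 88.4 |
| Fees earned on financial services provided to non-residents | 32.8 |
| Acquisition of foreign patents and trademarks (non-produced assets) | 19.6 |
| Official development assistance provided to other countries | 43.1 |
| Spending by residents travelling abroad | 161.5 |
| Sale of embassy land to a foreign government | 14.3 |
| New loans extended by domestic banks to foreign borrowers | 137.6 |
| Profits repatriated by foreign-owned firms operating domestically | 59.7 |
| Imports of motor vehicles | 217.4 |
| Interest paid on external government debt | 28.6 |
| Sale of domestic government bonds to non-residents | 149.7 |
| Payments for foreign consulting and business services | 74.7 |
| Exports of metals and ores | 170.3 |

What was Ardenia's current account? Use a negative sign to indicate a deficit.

-796.2

Goods: -382.7 + 170.3 - 217.4 = -429.8
Services: 32.8 - 31.6 - 161.5 - 74.7 = -235.0
Primary income: -59.7 - 28.6 = -88.3
Secondary income: -43.1
Current account = (-429.8) + (-235.0) + (-88.3) + (-43.1) = -796.2
(Excluded from the current account — financial account: foreign purchases of equities on the domestic stock exchange 88.4, new loans extended by domestic banks to foreign borrowers 137.6, sale of domestic government bonds to non-residents 149.7; capital account: acquisition of foreign patents and trademarks (non-produced assets) 19.6, sale of embassy land to a foreign government 14.3.)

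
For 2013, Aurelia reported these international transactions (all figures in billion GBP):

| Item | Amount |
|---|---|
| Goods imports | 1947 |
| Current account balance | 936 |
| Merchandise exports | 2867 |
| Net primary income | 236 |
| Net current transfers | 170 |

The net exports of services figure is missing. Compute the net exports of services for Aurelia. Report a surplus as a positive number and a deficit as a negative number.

-390

Current account = goods balance + services balance + net primary income + net secondary income
Sum of the known components = 1326
Net exports of services = CA - (known components) = 936 - 1326 = -390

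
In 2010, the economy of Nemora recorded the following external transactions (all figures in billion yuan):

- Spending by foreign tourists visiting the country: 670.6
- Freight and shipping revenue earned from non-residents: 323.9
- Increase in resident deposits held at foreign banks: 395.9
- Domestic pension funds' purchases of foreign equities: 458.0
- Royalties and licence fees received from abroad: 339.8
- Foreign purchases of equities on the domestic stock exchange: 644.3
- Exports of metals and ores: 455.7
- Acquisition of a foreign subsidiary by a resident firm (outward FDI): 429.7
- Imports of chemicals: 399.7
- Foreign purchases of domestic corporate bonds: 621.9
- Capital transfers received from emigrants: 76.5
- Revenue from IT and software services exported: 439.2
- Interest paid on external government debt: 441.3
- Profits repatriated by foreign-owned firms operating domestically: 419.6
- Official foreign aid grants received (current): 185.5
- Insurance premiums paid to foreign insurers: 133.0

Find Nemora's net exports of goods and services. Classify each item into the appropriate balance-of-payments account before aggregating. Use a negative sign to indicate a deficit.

Goods: -399.7 + 455.7 = 56.0
Services: 323.9 + 439.2 - 133.0 + 670.6 + 339.8 = 1640.5
Trade balance = 56.0 + 1640.5 = 1696.5
(Excluded from the trade balance — financial account: increase in resident deposits held at foreign banks 395.9, domestic pension funds' purchases of foreign equities 458.0, foreign purchases of equities on the domestic stock exchange 644.3, acquisition of a foreign subsidiary by a resident firm (outward FDI) 429.7, foreign purchases of domestic corporate bonds 621.9; capital account: capital transfers received from emigrants 76.5; primary income: interest paid on external government debt 441.3, profits repatriated by foreign-owned firms operating domestically 419.6; secondary income: official foreign aid grants received (current) 185.5.)

1696.5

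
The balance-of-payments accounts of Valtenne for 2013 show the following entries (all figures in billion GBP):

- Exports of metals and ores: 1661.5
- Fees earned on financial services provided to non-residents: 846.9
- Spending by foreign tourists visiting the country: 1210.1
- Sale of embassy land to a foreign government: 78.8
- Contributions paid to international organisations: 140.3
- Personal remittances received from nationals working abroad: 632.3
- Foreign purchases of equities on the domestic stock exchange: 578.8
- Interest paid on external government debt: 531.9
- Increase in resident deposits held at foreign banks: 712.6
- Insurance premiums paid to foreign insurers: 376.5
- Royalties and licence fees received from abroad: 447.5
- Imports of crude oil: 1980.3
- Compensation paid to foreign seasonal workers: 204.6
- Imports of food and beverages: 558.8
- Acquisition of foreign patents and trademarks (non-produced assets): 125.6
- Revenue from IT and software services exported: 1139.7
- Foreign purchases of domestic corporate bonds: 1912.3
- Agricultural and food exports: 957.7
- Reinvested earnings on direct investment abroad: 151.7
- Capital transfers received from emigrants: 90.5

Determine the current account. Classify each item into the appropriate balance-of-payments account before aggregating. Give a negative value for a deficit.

3255.0

Goods: 1661.5 + 957.7 - 1980.3 - 558.8 = 80.1
Services: 846.9 - 376.5 + 1210.1 + 1139.7 + 447.5 = 3267.7
Primary income: 151.7 - 204.6 - 531.9 = -584.8
Secondary income: 632.3 - 140.3 = 492.0
Current account = 80.1 + 3267.7 + (-584.8) + 492.0 = 3255.0
(Excluded from the current account — capital account: sale of embassy land to a foreign government 78.8, acquisition of foreign patents and trademarks (non-produced assets) 125.6, capital transfers received from emigrants 90.5; financial account: foreign purchases of equities on the domestic stock exchange 578.8, increase in resident deposits held at foreign banks 712.6, foreign purchases of domestic corporate bonds 1912.3.)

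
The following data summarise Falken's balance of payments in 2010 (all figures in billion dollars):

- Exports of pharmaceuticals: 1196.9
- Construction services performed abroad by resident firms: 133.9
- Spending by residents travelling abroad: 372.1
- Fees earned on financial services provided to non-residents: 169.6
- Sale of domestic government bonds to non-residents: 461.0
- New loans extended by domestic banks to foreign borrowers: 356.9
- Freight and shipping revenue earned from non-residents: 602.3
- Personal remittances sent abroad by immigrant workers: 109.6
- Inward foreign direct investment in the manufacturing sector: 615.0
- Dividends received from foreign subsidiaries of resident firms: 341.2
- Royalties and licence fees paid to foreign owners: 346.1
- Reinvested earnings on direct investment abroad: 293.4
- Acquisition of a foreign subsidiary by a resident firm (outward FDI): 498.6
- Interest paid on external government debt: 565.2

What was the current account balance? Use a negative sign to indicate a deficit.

1344.3

Goods: 1196.9
Services: 602.3 - 372.1 + 133.9 + 169.6 - 346.1 = 187.6
Primary income: 293.4 - 565.2 + 341.2 = 69.4
Secondary income: -109.6
Current account = 1196.9 + 187.6 + 69.4 + (-109.6) = 1344.3
(Excluded from the current account — financial account: sale of domestic government bonds to non-residents 461.0, new loans extended by domestic banks to foreign borrowers 356.9, inward foreign direct investment in the manufacturing sector 615.0, acquisition of a foreign subsidiary by a resident firm (outward FDI) 498.6.)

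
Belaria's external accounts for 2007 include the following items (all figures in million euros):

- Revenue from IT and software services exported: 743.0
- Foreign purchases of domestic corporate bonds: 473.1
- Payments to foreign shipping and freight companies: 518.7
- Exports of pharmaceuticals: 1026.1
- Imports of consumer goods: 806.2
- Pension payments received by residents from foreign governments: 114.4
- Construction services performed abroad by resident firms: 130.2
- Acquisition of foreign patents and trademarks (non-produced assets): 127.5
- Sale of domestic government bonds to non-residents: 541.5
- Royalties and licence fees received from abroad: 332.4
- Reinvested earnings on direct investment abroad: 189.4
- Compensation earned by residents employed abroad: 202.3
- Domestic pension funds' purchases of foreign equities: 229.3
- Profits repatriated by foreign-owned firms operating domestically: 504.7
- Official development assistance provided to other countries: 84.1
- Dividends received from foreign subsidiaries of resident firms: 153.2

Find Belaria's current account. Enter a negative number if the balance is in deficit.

977.3

Goods: -806.2 + 1026.1 = 219.9
Services: -518.7 + 332.4 + 130.2 + 743.0 = 686.9
Primary income: 189.4 - 504.7 + 153.2 + 202.3 = 40.2
Secondary income: -84.1 + 114.4 = 30.3
Current account = 219.9 + 686.9 + 40.2 + 30.3 = 977.3
(Excluded from the current account — financial account: foreign purchases of domestic corporate bonds 473.1, sale of domestic government bonds to non-residents 541.5, domestic pension funds' purchases of foreign equities 229.3; capital account: acquisition of foreign patents and trademarks (non-produced assets) 127.5.)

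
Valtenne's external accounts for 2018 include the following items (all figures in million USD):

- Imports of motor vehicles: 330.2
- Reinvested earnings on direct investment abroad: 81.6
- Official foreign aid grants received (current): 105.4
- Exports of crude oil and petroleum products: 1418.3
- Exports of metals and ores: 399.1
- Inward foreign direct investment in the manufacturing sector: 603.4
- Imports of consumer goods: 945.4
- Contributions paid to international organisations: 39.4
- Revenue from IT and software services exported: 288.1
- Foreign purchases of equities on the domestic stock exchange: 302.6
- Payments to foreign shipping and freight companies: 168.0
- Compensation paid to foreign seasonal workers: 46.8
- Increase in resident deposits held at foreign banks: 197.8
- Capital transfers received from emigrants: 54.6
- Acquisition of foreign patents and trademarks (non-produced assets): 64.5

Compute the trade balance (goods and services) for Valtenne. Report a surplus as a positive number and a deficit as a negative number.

661.9

Goods: 399.1 - 330.2 + 1418.3 - 945.4 = 541.8
Services: 288.1 - 168.0 = 120.1
Trade balance = 541.8 + 120.1 = 661.9
(Excluded from the trade balance — primary income: reinvested earnings on direct investment abroad 81.6, compensation paid to foreign seasonal workers 46.8; secondary income: official foreign aid grants received (current) 105.4, contributions paid to international organisations 39.4; financial account: inward foreign direct investment in the manufacturing sector 603.4, foreign purchases of equities on the domestic stock exchange 302.6, increase in resident deposits held at foreign banks 197.8; capital account: capital transfers received from emigrants 54.6, acquisition of foreign patents and trademarks (non-produced assets) 64.5.)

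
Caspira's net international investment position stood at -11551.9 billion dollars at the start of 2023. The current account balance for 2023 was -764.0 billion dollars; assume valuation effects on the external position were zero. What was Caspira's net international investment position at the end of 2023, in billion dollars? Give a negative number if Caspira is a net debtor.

-12315.9

With no valuation effects, change in NIIP = current account = -764.0
End-of-year NIIP = -11551.9 + (-764.0) = -12315.9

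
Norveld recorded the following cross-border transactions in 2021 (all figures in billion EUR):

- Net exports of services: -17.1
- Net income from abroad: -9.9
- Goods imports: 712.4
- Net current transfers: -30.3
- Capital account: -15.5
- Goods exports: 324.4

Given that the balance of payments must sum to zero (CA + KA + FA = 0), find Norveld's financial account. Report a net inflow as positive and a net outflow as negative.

Goods balance = 324.4 - 712.4 = -388.0
Services balance = -17.1
Trade balance (goods + services) = -388.0 + (-17.1) = -405.1
Net primary income = -9.9
Net secondary income = -30.3
Current account = -405.1 + (-9.9) + (-30.3) = -445.3
Financial account = -(-445.3 + (-15.5)) = 460.8

460.8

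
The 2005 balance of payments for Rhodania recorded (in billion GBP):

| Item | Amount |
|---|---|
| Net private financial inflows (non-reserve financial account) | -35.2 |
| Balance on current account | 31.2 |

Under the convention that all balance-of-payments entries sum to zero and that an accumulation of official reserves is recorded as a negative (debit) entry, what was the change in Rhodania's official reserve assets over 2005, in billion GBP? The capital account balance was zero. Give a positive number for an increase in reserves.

-4.0

Official reserve transactions balance = -(31.2 + (-35.2)) = 4.0
An accumulation of reserves is recorded as a debit (negative entry), so the change in the stock of reserves is the negative of that balance.
Change in official reserves = -(4.0) = -4.0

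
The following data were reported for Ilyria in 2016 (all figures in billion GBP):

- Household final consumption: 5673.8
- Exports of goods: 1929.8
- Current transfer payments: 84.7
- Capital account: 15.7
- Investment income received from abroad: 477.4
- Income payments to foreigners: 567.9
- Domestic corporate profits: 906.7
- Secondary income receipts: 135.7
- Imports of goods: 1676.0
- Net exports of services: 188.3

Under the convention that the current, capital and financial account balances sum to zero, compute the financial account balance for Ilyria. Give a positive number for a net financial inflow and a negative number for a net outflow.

-418.3

Goods balance = 1929.8 - 1676.0 = 253.8
Services balance = 188.3
Trade balance (goods + services) = 253.8 + 188.3 = 442.1
Net primary income = 477.4 - 567.9 = -90.5
Net secondary income = 135.7 - 84.7 = 51.0
Current account = 442.1 + (-90.5) + 51.0 = 402.6
Financial account = -(402.6 + 15.7) = -418.3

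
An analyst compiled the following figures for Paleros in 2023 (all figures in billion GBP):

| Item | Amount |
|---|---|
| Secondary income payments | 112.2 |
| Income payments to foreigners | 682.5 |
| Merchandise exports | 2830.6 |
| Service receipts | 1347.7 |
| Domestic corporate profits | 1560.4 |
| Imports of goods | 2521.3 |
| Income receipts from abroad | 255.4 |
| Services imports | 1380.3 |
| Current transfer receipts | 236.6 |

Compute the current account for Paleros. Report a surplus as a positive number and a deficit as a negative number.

Goods balance = 2830.6 - 2521.3 = 309.3
Services balance = 1347.7 - 1380.3 = -32.6
Trade balance (goods + services) = 309.3 + (-32.6) = 276.7
Net primary income = 255.4 - 682.5 = -427.1
Net secondary income = 236.6 - 112.2 = 124.4
Current account = 276.7 + (-427.1) + 124.4 = -26.0

-26.0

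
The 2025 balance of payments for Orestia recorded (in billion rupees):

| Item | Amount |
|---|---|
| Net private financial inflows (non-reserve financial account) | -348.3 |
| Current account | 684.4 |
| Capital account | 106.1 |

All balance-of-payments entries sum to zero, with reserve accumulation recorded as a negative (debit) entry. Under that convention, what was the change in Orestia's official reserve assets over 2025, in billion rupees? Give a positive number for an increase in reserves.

Official reserve transactions balance = -(684.4 + 106.1 + (-348.3)) = -442.2
An accumulation of reserves is recorded as a debit (negative entry), so the change in the stock of reserves is the negative of that balance.
Change in official reserves = -(-442.2) = 442.2

442.2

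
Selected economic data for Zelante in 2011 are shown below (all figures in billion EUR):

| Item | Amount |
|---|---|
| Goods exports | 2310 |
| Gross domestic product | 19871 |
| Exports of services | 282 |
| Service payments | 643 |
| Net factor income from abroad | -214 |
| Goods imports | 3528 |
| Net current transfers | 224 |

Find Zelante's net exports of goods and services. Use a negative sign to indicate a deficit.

-1579

Goods balance = 2310 - 3528 = -1218
Services balance = 282 - 643 = -361
Trade balance (goods + services) = -1218 + (-361) = -1579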